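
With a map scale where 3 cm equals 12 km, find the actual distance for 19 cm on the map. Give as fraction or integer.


Map scale: 3 cm = 12 km
Measured distance on map = 19 cm
Set up proportion: 19 * 12 / 3
= 228 / 3
= 76 km

76


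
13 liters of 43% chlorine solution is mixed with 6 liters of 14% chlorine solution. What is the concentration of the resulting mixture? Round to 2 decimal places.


Solute in mixture 1 = 43% of 13 L = 13*43/100 = 559/100 L
Solute in mixture 2 = 14% of 6 L = 6*14/100 = 21/25 L
Total solute = 559/100 + 21/25 = 643/100 L
Total volume = 13 + 6 = 19 L
Final concentration = 643/100/19 * 100 = 33.84%

33.84


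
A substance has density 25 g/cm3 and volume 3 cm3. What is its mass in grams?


Using mass = density * volume
Density = 25 g/cm3
Volume = 3 cm3
Mass = 25 * 3
= 75 g

75


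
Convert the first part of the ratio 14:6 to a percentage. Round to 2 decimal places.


Total parts = 14 + 6 = 20
First part fraction = 14/20
Percentage = (14/20) * 100
= 0.7 * 100
= 70.00%

70.00


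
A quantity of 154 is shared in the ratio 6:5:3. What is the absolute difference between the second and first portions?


Total parts = 6 + 5 + 3 = 14
Value per part = 154 / 14 = 11
Shares: 6*11=66, 5*11=55, 3*11=33
Second share = 55, first share = 66
Difference = |55 - 66| = 11

11


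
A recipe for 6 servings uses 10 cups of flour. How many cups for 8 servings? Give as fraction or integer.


Original: 10 cups for 6 servings
Target servings = 8
Scaling factor = 8/6
New amount = 10 * 8/6
= 80/6
= 40/3 cups

40/3


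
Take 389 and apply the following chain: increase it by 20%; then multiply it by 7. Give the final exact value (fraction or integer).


Start with 389.
Step 1: Increase by 20%: 389 * 120/100 = 2334/5
Step 2: Multiply by 7: 2334/5 * 7 = 16338/5
Final result = 16338/5

16338/5


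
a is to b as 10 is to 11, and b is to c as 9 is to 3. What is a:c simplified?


Given a:b = 10:11 and b:c = 9:3
Make b consistent. Multiply first ratio by 9: a:b = 90:99
Multiply second ratio by 11: b:c = 99:33
Now b = 99 in both, so a:b:c = 90:99:33
Therefore a:c = 90:33
Simplify by GCD: a:c = 30:11

30:11


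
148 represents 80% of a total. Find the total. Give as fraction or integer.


Given: 148 is 80% of the whole
Set up: 148 = 80/100 * whole
whole = 148 * 100 / 80
whole = 14800 / 80
whole = 185

185


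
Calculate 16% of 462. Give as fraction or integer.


Compute 16% of 462
Convert percentage: 16% = 16/100
Multiply: 462 * 16/100
= 7392/100
= 1848/25

1848/25


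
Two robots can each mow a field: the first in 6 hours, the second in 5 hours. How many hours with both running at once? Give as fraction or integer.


Rate of A = 1/6 job per hour
Rate of B = 1/5 job per hour
Combined rate = 1/6 + 1/5
Find common denominator: (5 + 6)/(6*5) = 11/30
Combined rate = 11/30 job per hour
Time together = 1 / (11/30) = 30/11 hours

30/11


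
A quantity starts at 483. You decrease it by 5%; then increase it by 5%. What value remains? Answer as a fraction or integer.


Start with 483.
Step 1: Decrease by 5%: 483 * 95/100 = 9177/20
Step 2: Increase by 5%: 9177/20 * 105/100 = 192717/400
Final result = 192717/400

192717/400


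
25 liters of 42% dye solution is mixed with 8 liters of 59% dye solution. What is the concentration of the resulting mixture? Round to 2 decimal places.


Solute in mixture 1 = 42% of 25 L = 25*42/100 = 21/2 L
Solute in mixture 2 = 59% of 8 L = 8*59/100 = 118/25 L
Total solute = 21/2 + 118/25 = 761/50 L
Total volume = 25 + 8 = 33 L
Final concentration = 761/50/33 * 100 = 46.12%

46.12


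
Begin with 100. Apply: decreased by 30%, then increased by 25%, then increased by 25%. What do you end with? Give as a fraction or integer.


Start: 100
Step 1: decrease by 30% => multiply by 70/100
  100 * 70/100 = 70
Step 2: increase by 25% => multiply by 125/100
  70 * 125/100 = 175/2
Step 3: increase by 25% => multiply by 125/100
  175/2 * 125/100 = 875/8
Final value = 875/8

875/8


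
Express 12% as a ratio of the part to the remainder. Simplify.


Part = 12%, Remainder = 88%
Ratio = 12:88
GCD(12, 88) = 4
Simplify: 3:22 = 3:22

3:22


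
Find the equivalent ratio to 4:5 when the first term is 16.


Original ratio: 4:5
First term target: 16
Scale factor = 16 / 4 = 4
Multiply second term: 5 * 4 = 20
Equivalent ratio = 16:20

16:20


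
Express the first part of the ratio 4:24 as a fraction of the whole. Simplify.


Total parts = 4 + 24 = 28
First part fraction = 4/28
Simplify: 4/28 = 1/7

1/7


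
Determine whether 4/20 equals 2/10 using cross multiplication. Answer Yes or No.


Cross multiply to check 4/20 = 2/10
Left cross product: 4 * 10 = 40
Right cross product: 20 * 2 = 40
40 = 40
Equal, so proportions match => Yes

Yes


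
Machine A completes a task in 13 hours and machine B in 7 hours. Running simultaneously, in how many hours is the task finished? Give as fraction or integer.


Rate of A = 1/13 job per hour
Rate of B = 1/7 job per hour
Combined rate = 1/13 + 1/7
Find common denominator: (7 + 13)/(13*7) = 20/91
Combined rate = 20/91 job per hour
Time together = 1 / (20/91) = 91/20 hours

91/20


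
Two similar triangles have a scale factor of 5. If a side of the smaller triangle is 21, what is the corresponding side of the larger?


Similar triangles have proportional sides
Scale factor = 5
Smaller side = 21
Corresponding larger side = 21 * 5
= 105

105


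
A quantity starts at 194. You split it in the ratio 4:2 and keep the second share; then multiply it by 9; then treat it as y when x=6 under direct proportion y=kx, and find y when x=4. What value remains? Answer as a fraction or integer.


Start with 194.
Step 1: Split 4:2, second share = 194 * 2/6 = 194/3
Step 2: Multiply by 9: 194/3 * 9 = 582
Step 3: Direct prop: k = (582)/6; new y = k*4 = 582*4/6 = 388
Final result = 388

388


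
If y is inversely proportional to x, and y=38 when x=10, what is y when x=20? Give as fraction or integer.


Inverse proportion: y = k/x
Find k: k = 10 * 38 = 380
Compute y at x=20: y = 380/20
y = 19

19


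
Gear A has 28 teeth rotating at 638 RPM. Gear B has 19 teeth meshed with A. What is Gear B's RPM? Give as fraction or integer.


Gear ratio: teeth_A * RPM_A = teeth_B * RPM_B
28 * 638 = 19 * RPM_B
17864 = 19 * RPM_B
RPM_B = 17864 / 19
RPM_B = 17864/19

17864/19


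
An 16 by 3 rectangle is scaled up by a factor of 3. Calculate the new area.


Original dimensions: 16 x 3
Enlargement factor = 3
New width = 16 * 3 = 48
New height = 3 * 3 = 9
New area = 48 * 9 = 432

432


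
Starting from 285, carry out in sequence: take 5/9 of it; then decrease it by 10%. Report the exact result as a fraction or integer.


Start with 285.
Step 1: Take 5/9: 285 * 5/9 = 475/3
Step 2: Decrease by 10%: 475/3 * 90/100 = 285/2
Final result = 285/2

285/2


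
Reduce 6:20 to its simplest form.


Find GCD(6, 20)
GCD = 2
Divide both by 2: 6/2 = 3, 20/2 = 10
Simplified ratio = 3:10

3:10


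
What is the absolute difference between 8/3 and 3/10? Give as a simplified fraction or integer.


Simplify: 8/3 = 8/3 and 3/10 = 3/10
Find common denominator: LCD = 30
Convert: 80/30 and 9/30
Difference = |80 - 9|/30 = 71/30
Simplified = 71/30

71/30


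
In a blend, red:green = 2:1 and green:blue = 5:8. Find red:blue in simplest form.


Given a:b = 2:1 and b:c = 5:8
Make b consistent. Multiply first ratio by 5: a:b = 10:5
Multiply second ratio by 1: b:c = 5:8
Now b = 5 in both, so a:b:c = 10:5:8
Therefore a:c = 10:8
Simplify by GCD: a:c = 5:4

5:4


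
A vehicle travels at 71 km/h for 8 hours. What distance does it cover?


Using distance = speed * time
Speed = 71 km/h
Time = 8 hours
Distance = 71 * 8
= 568 km

568


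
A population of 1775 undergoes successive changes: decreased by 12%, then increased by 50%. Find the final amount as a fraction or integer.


Start: 1775
Step 1: decrease by 12% => multiply by 88/100
  1775 * 88/100 = 1562
Step 2: increase by 50% => multiply by 150/100
  1562 * 150/100 = 2343
Final value = 2343

2343


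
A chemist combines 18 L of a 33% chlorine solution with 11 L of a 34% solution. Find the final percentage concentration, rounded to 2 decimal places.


Solute in mixture 1 = 33% of 18 L = 18*33/100 = 297/50 L
Solute in mixture 2 = 34% of 11 L = 11*34/100 = 187/50 L
Total solute = 297/50 + 187/50 = 242/25 L
Total volume = 18 + 11 = 29 L
Final concentration = 242/25/29 * 100 = 33.38%

33.38


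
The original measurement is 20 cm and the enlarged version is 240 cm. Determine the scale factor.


Original length = 20 cm
Scaled length = 240 cm
Scale factor = 240 / 20
= 12

12


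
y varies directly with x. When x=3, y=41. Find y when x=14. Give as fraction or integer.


Direct proportion: y = kx
Find k: k = 41/3 = 41/3
Compute y at x=14: y = 41/3 * 14
y = 574/3

574/3


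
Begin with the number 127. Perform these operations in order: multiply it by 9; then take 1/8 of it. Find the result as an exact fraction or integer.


Start with 127.
Step 1: Multiply by 9: 127 * 9 = 1143
Step 2: Take 1/8: 1143 * 1/8 = 1143/8
Final result = 1143/8

1143/8


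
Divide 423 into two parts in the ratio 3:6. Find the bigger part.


Total parts = 3 + 6 = 9
Value per part = 423 / 9 = 47
First share = 3 * 47 = 141
Second share = 6 * 47 = 282
Larger share = 282

282


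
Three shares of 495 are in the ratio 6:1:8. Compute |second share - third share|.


Total parts = 6 + 1 + 8 = 15
Value per part = 495 / 15 = 33
Shares: 6*33=198, 1*33=33, 8*33=264
Second share = 33, third share = 264
Difference = |33 - 264| = 231

231


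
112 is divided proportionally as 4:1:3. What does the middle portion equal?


Ratio = 4:1:3
Total parts = 4 + 1 + 3 = 8
Value per part = 112 / 8 = 14
First share = 4 * 14 = 56
Middle share = 1 * 14 = 14
Third share = 3 * 14 = 42

14


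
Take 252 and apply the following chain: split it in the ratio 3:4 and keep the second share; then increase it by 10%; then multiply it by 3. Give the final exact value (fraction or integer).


Start with 252.
Step 1: Split 3:4, second share = 252 * 4/7 = 144
Step 2: Increase by 10%: 144 * 110/100 = 792/5
Step 3: Multiply by 3: 792/5 * 3 = 2376/5
Final result = 2376/5

2376/5


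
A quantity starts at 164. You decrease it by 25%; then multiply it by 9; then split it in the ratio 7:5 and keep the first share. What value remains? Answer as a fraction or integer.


Start with 164.
Step 1: Decrease by 25%: 164 * 75/100 = 123
Step 2: Multiply by 9: 123 * 9 = 1107
Step 3: Split 7:5, first share = 1107 * 7/12 = 2583/4
Final result = 2583/4

2583/4


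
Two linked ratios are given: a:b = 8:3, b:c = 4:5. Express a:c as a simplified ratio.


Given a:b = 8:3 and b:c = 4:5
Make b consistent. Multiply first ratio by 4: a:b = 32:12
Multiply second ratio by 3: b:c = 12:15
Now b = 12 in both, so a:b:c = 32:12:15
Therefore a:c = 32:15
Simplify by GCD: a:c = 32:15

32:15


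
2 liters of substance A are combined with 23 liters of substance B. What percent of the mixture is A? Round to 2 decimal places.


Volume of A = 2 L
Volume of B = 23 L
Total volume = 2 + 23 = 25 L
Percentage of A = (2/25) * 100
= 8.00%

8.00


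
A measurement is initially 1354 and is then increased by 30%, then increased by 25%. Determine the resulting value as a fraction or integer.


Start: 1354
Step 1: increase by 30% => multiply by 130/100
  1354 * 130/100 = 8801/5
Step 2: increase by 25% => multiply by 125/100
  8801/5 * 125/100 = 8801/4
Final value = 8801/4

8801/4


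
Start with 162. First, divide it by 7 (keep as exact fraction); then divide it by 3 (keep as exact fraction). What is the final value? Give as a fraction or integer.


Start with 162.
Step 1: Divide by 7: 162 / 7 = 162/7
Step 2: Divide by 3: 162/7 / 3 = 54/7
Final result = 54/7

54/7


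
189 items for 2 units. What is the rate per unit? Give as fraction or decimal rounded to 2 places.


Total items = 189
Number of units = 2
Unit rate = 189 / 2
= 94.50 items per unit

94.50


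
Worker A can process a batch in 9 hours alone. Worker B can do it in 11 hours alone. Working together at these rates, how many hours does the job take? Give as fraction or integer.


Rate of A = 1/9 job per hour
Rate of B = 1/11 job per hour
Combined rate = 1/9 + 1/11
Find common denominator: (11 + 9)/(9*11) = 20/99
Combined rate = 20/99 job per hour
Time together = 1 / (20/99) = 99/20 hours

99/20


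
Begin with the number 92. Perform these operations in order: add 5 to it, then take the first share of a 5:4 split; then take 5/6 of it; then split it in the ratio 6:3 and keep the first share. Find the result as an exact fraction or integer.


Start with 92.
Step 1: Add 5: 92+5=97; split 5:4 first = 97*5/9 = 485/9
Step 2: Take 5/6: 485/9 * 5/6 = 2425/54
Step 3: Split 6:3, first share = 2425/54 * 6/9 = 2425/81
Final result = 2425/81

2425/81


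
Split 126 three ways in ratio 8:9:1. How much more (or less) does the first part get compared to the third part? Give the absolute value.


Total parts = 8 + 9 + 1 = 18
Value per part = 126 / 18 = 7
Shares: 8*7=56, 9*7=63, 1*7=7
First share = 56, third share = 7
Difference = |56 - 7| = 49

49


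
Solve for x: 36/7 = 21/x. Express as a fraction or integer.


Setting up: 36/7 = 21/x
Cross multiply: 36 * x = 7 * 21
36x = 147
x = 147/36
x = 49/12

49/12


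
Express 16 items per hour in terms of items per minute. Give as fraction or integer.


Converting from per hour to per minute
Rate = 16 items per hour
Divide by 60: 16/60
= 4/15 items per minute

4/15


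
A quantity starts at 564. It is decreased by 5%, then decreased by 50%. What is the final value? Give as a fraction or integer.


Start: 564
Step 1: decrease by 5% => multiply by 95/100
  564 * 95/100 = 2679/5
Step 2: decrease by 50% => multiply by 50/100
  2679/5 * 50/100 = 2679/10
Final value = 2679/10

2679/10


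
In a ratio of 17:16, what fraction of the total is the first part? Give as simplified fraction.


Total parts = 17 + 16 = 33
First part fraction = 17/33
Simplify: 17/33 = 17/33

17/33


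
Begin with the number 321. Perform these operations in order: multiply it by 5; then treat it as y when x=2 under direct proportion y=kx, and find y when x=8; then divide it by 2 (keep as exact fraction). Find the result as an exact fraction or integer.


Start with 321.
Step 1: Multiply by 5: 321 * 5 = 1605
Step 2: Direct prop: k = (1605)/2; new y = k*8 = 1605*8/2 = 6420
Step 3: Divide by 2: 6420 / 2 = 3210
Final result = 3210

3210


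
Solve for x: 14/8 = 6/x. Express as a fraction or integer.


Setting up: 14/8 = 6/x
Cross multiply: 14 * x = 8 * 6
14x = 48
x = 48/14
x = 24/7

24/7


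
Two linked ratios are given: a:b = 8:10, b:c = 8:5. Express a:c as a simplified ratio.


Given a:b = 8:10 and b:c = 8:5
Make b consistent. Multiply first ratio by 8: a:b = 64:80
Multiply second ratio by 10: b:c = 80:50
Now b = 80 in both, so a:b:c = 64:80:50
Therefore a:c = 64:50
Simplify by GCD: a:c = 32:25

32:25


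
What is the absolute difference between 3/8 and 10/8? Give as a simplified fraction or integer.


Simplify: 3/8 = 3/8 and 10/8 = 5/4
Find common denominator: LCD = 8
Convert: 3/8 and 10/8
Difference = |3 - 10|/8 = 7/8
Simplified = 7/8

7/8


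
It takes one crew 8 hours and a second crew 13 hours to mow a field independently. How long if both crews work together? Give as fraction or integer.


Rate of A = 1/8 job per hour
Rate of B = 1/13 job per hour
Combined rate = 1/8 + 1/13
Find common denominator: (13 + 8)/(8*13) = 21/104
Combined rate = 21/104 job per hour
Time together = 1 / (21/104) = 104/21 hours

104/21


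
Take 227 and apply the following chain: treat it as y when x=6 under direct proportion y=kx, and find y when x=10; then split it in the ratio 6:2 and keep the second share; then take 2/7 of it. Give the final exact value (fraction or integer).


Start with 227.
Step 1: Direct prop: k = (227)/6; new y = k*10 = 227*10/6 = 1135/3
Step 2: Split 6:2, second share = 1135/3 * 2/8 = 1135/12
Step 3: Take 2/7: 1135/12 * 2/7 = 1135/42
Final result = 1135/42

1135/42


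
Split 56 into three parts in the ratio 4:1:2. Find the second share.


Ratio = 4:1:2
Total parts = 4 + 1 + 2 = 7
Value per part = 56 / 7 = 8
First share = 4 * 8 = 32
Middle share = 1 * 8 = 8
Third share = 2 * 8 = 16

8


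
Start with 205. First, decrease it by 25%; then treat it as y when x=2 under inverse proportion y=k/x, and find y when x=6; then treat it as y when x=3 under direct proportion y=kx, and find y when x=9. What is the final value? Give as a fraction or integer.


Start with 205.
Step 1: Decrease by 25%: 205 * 75/100 = 615/4
Step 2: Inverse prop: k = (615/4)*2; new y = k/6 = 615/4*2/6 = 205/4
Step 3: Direct prop: k = (205/4)/3; new y = k*9 = 205/4*9/3 = 615/4
Final result = 615/4

615/4


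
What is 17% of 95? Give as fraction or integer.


Compute 17% of 95
Convert percentage: 17% = 17/100
Multiply: 95 * 17/100
= 1615/100
= 323/20

323/20


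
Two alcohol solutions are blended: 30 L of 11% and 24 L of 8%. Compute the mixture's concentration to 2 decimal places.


Solute in mixture 1 = 11% of 30 L = 30*11/100 = 33/10 L
Solute in mixture 2 = 8% of 24 L = 24*8/100 = 48/25 L
Total solute = 33/10 + 48/25 = 261/50 L
Total volume = 30 + 24 = 54 L
Final concentration = 261/50/54 * 100 = 9.67%

9.67


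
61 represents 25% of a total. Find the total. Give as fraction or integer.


Given: 61 is 25% of the whole
Set up: 61 = 25/100 * whole
whole = 61 * 100 / 25
whole = 6100 / 25
whole = 244

244


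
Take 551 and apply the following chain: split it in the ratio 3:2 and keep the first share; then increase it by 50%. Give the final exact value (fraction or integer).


Start with 551.
Step 1: Split 3:2, first share = 551 * 3/5 = 1653/5
Step 2: Increase by 50%: 1653/5 * 150/100 = 4959/10
Final result = 4959/10

4959/10


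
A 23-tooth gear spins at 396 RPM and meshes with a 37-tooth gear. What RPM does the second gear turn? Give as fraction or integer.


Gear ratio: teeth_A * RPM_A = teeth_B * RPM_B
23 * 396 = 37 * RPM_B
9108 = 37 * RPM_B
RPM_B = 9108 / 37
RPM_B = 9108/37

9108/37


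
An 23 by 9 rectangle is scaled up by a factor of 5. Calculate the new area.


Original dimensions: 23 x 9
Enlargement factor = 5
New width = 23 * 5 = 115
New height = 9 * 5 = 45
New area = 115 * 45 = 5175

5175


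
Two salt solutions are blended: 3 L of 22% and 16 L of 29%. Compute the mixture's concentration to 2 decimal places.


Solute in mixture 1 = 22% of 3 L = 3*22/100 = 33/50 L
Solute in mixture 2 = 29% of 16 L = 16*29/100 = 116/25 L
Total solute = 33/50 + 116/25 = 53/10 L
Total volume = 3 + 16 = 19 L
Final concentration = 53/10/19 * 100 = 27.89%

27.89


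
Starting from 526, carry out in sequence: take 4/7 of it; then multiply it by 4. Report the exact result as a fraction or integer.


Start with 526.
Step 1: Take 4/7: 526 * 4/7 = 2104/7
Step 2: Multiply by 4: 2104/7 * 4 = 8416/7
Final result = 8416/7

8416/7


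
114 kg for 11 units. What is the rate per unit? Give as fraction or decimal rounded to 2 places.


Total kg = 114
Number of units = 11
Unit rate = 114 / 11
= 10.36 kg per unit

10.36


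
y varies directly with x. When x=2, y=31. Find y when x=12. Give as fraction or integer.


Direct proportion: y = kx
Find k: k = 31/2 = 31/2
Compute y at x=12: y = 31/2 * 12
y = 186

186


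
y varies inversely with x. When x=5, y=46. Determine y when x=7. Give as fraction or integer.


Inverse proportion: y = k/x
Find k: k = 5 * 46 = 230
Compute y at x=7: y = 230/7
y = 230/7

230/7


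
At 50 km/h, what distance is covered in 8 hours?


Using distance = speed * time
Speed = 50 km/h
Time = 8 hours
Distance = 50 * 8
= 400 km

400


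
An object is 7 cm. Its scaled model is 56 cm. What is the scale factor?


Original length = 7 cm
Scaled length = 56 cm
Scale factor = 56 / 7
= 8

8


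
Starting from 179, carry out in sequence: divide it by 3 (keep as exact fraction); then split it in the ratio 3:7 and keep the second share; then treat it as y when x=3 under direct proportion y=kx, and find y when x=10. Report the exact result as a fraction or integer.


Start with 179.
Step 1: Divide by 3: 179 / 3 = 179/3
Step 2: Split 3:7, second share = 179/3 * 7/10 = 1253/30
Step 3: Direct prop: k = (1253/30)/3; new y = k*10 = 1253/30*10/3 = 1253/9
Final result = 1253/9

1253/9


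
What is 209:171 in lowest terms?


Find GCD(209, 171)
GCD = 19
Divide both by 19: 209/19 = 11, 171/19 = 9
Simplified ratio = 11:9

11:9


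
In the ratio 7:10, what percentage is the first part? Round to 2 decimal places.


Total parts = 7 + 10 = 17
First part fraction = 7/17
Percentage = (7/17) * 100
= 0.411765 * 100
= 41.18%

41.18


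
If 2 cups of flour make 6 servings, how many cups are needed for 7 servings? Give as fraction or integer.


Original: 2 cups for 6 servings
Target servings = 7
Scaling factor = 7/6
New amount = 2 * 7/6
= 14/6
= 7/3 cups

7/3


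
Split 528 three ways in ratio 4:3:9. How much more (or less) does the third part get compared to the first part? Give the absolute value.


Total parts = 4 + 3 + 9 = 16
Value per part = 528 / 16 = 33
Shares: 4*33=132, 3*33=99, 9*33=297
Third share = 297, first share = 132
Difference = |297 - 132| = 165

165


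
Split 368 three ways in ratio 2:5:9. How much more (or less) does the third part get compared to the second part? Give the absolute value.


Total parts = 2 + 5 + 9 = 16
Value per part = 368 / 16 = 23
Shares: 2*23=46, 5*23=115, 9*23=207
Third share = 207, second share = 115
Difference = |207 - 115| = 92

92


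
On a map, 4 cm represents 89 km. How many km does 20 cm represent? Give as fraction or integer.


Map scale: 4 cm = 89 km
Measured distance on map = 20 cm
Set up proportion: 20 * 89 / 4
= 1780 / 4
= 445 km

445


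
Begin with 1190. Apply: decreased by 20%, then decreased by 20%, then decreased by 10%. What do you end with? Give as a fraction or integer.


Start: 1190
Step 1: decrease by 20% => multiply by 80/100
  1190 * 80/100 = 952
Step 2: decrease by 20% => multiply by 80/100
  952 * 80/100 = 3808/5
Step 3: decrease by 10% => multiply by 90/100
  3808/5 * 90/100 = 17136/25
Final value = 17136/25

17136/25


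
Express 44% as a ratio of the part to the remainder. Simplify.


Part = 44%, Remainder = 56%
Ratio = 44:56
GCD(44, 56) = 4
Simplify: 11:14 = 11:14

11:14


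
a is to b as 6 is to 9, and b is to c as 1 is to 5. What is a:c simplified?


Given a:b = 6:9 and b:c = 1:5
Make b consistent. Multiply first ratio by 1: a:b = 6:9
Multiply second ratio by 9: b:c = 9:45
Now b = 9 in both, so a:b:c = 6:9:45
Therefore a:c = 6:45
Simplify by GCD: a:c = 2:15

2:15


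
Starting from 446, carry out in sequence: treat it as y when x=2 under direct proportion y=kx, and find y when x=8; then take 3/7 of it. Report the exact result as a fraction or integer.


Start with 446.
Step 1: Direct prop: k = (446)/2; new y = k*8 = 446*8/2 = 1784
Step 2: Take 3/7: 1784 * 3/7 = 5352/7
Final result = 5352/7

5352/7


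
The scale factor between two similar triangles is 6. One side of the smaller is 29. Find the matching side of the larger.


Similar triangles have proportional sides
Scale factor = 6
Smaller side = 29
Corresponding larger side = 29 * 6
= 174

174


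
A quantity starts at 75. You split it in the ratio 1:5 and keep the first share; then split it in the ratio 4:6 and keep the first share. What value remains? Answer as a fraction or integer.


Start with 75.
Step 1: Split 1:5, first share = 75 * 1/6 = 25/2
Step 2: Split 4:6, first share = 25/2 * 4/10 = 5
Final result = 5

5


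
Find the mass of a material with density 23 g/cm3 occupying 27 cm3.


Using mass = density * volume
Density = 23 g/cm3
Volume = 27 cm3
Mass = 23 * 27
= 621 g

621


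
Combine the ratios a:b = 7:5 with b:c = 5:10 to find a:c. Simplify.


Given a:b = 7:5 and b:c = 5:10
Make b consistent. Multiply first ratio by 5: a:b = 35:25
Multiply second ratio by 5: b:c = 25:50
Now b = 25 in both, so a:b:c = 35:25:50
Therefore a:c = 35:50
Simplify by GCD: a:c = 7:10

7:10


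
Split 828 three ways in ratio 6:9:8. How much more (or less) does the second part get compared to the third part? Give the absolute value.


Total parts = 6 + 9 + 8 = 23
Value per part = 828 / 23 = 36
Shares: 6*36=216, 9*36=324, 8*36=288
Second share = 324, third share = 288
Difference = |324 - 288| = 36

36


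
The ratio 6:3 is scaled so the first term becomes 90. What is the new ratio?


Original ratio: 6:3
First term target: 90
Scale factor = 90 / 6 = 15
Multiply second term: 3 * 15 = 45
Equivalent ratio = 90:45

90:45


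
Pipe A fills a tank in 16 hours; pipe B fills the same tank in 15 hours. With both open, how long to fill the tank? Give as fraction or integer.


Rate of A = 1/16 job per hour
Rate of B = 1/15 job per hour
Combined rate = 1/16 + 1/15
Find common denominator: (15 + 16)/(16*15) = 31/240
Combined rate = 31/240 job per hour
Time together = 1 / (31/240) = 240/31 hours

240/31


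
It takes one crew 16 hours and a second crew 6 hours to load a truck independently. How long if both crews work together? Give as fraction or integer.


Rate of A = 1/16 job per hour
Rate of B = 1/6 job per hour
Combined rate = 1/16 + 1/6
Find common denominator: (6 + 16)/(16*6) = 22/96
Combined rate = 11/48 job per hour
Time together = 1 / (11/48) = 48/11 hours

48/11


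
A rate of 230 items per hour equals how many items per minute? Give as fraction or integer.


Converting from per hour to per minute
Rate = 230 items per hour
Divide by 60: 230/60
= 23/6 items per minute

23/6


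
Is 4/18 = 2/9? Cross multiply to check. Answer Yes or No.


Cross multiply to check 4/18 = 2/9
Left cross product: 4 * 9 = 36
Right cross product: 18 * 2 = 36
36 = 36
Equal, so proportions match => Yes

Yes


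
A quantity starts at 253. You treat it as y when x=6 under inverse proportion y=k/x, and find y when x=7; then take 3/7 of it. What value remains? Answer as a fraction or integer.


Start with 253.
Step 1: Inverse prop: k = (253)*6; new y = k/7 = 253*6/7 = 1518/7
Step 2: Take 3/7: 1518/7 * 3/7 = 4554/49
Final result = 4554/49

4554/49


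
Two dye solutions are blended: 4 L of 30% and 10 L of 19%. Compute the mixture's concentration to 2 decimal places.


Solute in mixture 1 = 30% of 4 L = 4*30/100 = 6/5 L
Solute in mixture 2 = 19% of 10 L = 10*19/100 = 19/10 L
Total solute = 6/5 + 19/10 = 31/10 L
Total volume = 4 + 10 = 14 L
Final concentration = 31/10/14 * 100 = 22.14%

22.14


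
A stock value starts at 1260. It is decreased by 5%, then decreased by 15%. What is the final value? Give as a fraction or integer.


Start: 1260
Step 1: decrease by 5% => multiply by 95/100
  1260 * 95/100 = 1197
Step 2: decrease by 15% => multiply by 85/100
  1197 * 85/100 = 20349/20
Final value = 20349/20

20349/20


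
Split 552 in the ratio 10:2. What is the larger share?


Total parts = 10 + 2 = 12
Value per part = 552 / 12 = 46
First share = 10 * 46 = 460
Second share = 2 * 46 = 92
Larger share = 460

460


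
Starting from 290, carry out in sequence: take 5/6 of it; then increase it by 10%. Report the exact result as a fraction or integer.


Start with 290.
Step 1: Take 5/6: 290 * 5/6 = 725/3
Step 2: Increase by 10%: 725/3 * 110/100 = 1595/6
Final result = 1595/6

1595/6


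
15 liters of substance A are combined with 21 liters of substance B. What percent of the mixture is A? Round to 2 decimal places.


Volume of A = 15 L
Volume of B = 21 L
Total volume = 15 + 21 = 36 L
Percentage of A = (15/36) * 100
= 41.67%

41.67


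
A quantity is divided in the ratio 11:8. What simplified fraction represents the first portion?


Total parts = 11 + 8 = 19
First part fraction = 11/19
Simplify: 11/19 = 11/19

11/19


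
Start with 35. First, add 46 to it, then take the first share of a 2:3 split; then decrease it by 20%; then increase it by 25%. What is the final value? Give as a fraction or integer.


Start with 35.
Step 1: Add 46: 35+46=81; split 2:3 first = 81*2/5 = 162/5
Step 2: Decrease by 20%: 162/5 * 80/100 = 648/25
Step 3: Increase by 25%: 648/25 * 125/100 = 162/5
Final result = 162/5

162/5


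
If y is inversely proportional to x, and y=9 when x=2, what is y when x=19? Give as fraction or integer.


Inverse proportion: y = k/x
Find k: k = 2 * 9 = 18
Compute y at x=19: y = 18/19
y = 18/19

18/19


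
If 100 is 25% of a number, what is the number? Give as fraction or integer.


Given: 100 is 25% of the whole
Set up: 100 = 25/100 * whole
whole = 100 * 100 / 25
whole = 10000 / 25
whole = 400

400


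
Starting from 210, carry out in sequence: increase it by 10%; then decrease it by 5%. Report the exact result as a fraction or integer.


Start with 210.
Step 1: Increase by 10%: 210 * 110/100 = 231
Step 2: Decrease by 5%: 231 * 95/100 = 4389/20
Final result = 4389/20

4389/20


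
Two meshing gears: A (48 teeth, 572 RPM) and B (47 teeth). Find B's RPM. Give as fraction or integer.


Gear ratio: teeth_A * RPM_A = teeth_B * RPM_B
48 * 572 = 47 * RPM_B
27456 = 47 * RPM_B
RPM_B = 27456 / 47
RPM_B = 27456/47

27456/47


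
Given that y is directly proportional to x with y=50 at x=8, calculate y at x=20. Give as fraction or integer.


Direct proportion: y = kx
Find k: k = 50/8 = 25/4
Compute y at x=20: y = 25/4 * 20
y = 125

125


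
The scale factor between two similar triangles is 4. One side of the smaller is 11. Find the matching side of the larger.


Similar triangles have proportional sides
Scale factor = 4
Smaller side = 11
Corresponding larger side = 11 * 4
= 44

44


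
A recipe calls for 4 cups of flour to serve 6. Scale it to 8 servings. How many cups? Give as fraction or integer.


Original: 4 cups for 6 servings
Target servings = 8
Scaling factor = 8/6
New amount = 4 * 8/6
= 32/6
= 16/3 cups

16/3


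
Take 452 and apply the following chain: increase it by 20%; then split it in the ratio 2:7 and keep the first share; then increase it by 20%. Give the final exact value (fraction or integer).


Start with 452.
Step 1: Increase by 20%: 452 * 120/100 = 2712/5
Step 2: Split 2:7, first share = 2712/5 * 2/9 = 1808/15
Step 3: Increase by 20%: 1808/15 * 120/100 = 3616/25
Final result = 3616/25

3616/25


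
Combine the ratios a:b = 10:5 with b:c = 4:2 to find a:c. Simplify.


Given a:b = 10:5 and b:c = 4:2
Make b consistent. Multiply first ratio by 4: a:b = 40:20
Multiply second ratio by 5: b:c = 20:10
Now b = 20 in both, so a:b:c = 40:20:10
Therefore a:c = 40:10
Simplify by GCD: a:c = 4:1

4:1


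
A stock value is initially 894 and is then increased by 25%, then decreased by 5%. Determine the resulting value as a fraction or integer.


Start: 894
Step 1: increase by 25% => multiply by 125/100
  894 * 125/100 = 2235/2
Step 2: decrease by 5% => multiply by 95/100
  2235/2 * 95/100 = 8493/8
Final value = 8493/8

8493/8


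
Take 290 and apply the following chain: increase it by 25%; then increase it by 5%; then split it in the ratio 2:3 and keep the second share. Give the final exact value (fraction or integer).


Start with 290.
Step 1: Increase by 25%: 290 * 125/100 = 725/2
Step 2: Increase by 5%: 725/2 * 105/100 = 3045/8
Step 3: Split 2:3, second share = 3045/8 * 3/5 = 1827/8
Final result = 1827/8

1827/8


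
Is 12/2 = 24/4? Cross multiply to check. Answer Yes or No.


Cross multiply to check 12/2 = 24/4
Left cross product: 12 * 4 = 48
Right cross product: 2 * 24 = 48
48 = 48
Equal, so proportions match => Yes

Yes


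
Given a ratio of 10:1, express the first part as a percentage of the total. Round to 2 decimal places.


Total parts = 10 + 1 = 11
First part fraction = 10/11
Percentage = (10/11) * 100
= 0.909091 * 100
= 90.91%

90.91


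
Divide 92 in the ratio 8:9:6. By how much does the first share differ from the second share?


Total parts = 8 + 9 + 6 = 23
Value per part = 92 / 23 = 4
Shares: 8*4=32, 9*4=36, 6*4=24
First share = 32, second share = 36
Difference = |32 - 36| = 4

4


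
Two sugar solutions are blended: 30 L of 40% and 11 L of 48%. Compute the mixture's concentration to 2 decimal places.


Solute in mixture 1 = 40% of 30 L = 30*40/100 = 12 L
Solute in mixture 2 = 48% of 11 L = 11*48/100 = 132/25 L
Total solute = 12 + 132/25 = 432/25 L
Total volume = 30 + 11 = 41 L
Final concentration = 432/25/41 * 100 = 42.15%

42.15


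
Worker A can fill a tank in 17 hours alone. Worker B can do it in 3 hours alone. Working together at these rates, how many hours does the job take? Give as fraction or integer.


Rate of A = 1/17 job per hour
Rate of B = 1/3 job per hour
Combined rate = 1/17 + 1/3
Find common denominator: (3 + 17)/(17*3) = 20/51
Combined rate = 20/51 job per hour
Time together = 1 / (20/51) = 51/20 hours

51/20


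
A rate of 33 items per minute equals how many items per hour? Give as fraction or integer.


Converting from per minute to per hour
Rate = 33 items per minute
Multiply by 60: 33 * 60
= 1980 items per hour

1980


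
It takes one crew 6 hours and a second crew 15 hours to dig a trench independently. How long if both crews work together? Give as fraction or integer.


Rate of A = 1/6 job per hour
Rate of B = 1/15 job per hour
Combined rate = 1/6 + 1/15
Find common denominator: (15 + 6)/(6*15) = 21/90
Combined rate = 7/30 job per hour
Time together = 1 / (7/30) = 30/7 hours

30/7


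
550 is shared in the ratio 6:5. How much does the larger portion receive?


Total parts = 6 + 5 = 11
Value per part = 550 / 11 = 50
First share = 6 * 50 = 300
Second share = 5 * 50 = 250
Larger share = 300

300


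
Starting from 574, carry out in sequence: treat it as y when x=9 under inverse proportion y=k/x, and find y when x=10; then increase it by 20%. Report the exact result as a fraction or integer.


Start with 574.
Step 1: Inverse prop: k = (574)*9; new y = k/10 = 574*9/10 = 2583/5
Step 2: Increase by 20%: 2583/5 * 120/100 = 15498/25
Final result = 15498/25

15498/25


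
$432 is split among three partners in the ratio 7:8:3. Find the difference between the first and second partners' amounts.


Total parts = 7 + 8 + 3 = 18
Value per part = 432 / 18 = 24
Shares: 7*24=168, 8*24=192, 3*24=72
First share = 168, second share = 192
Difference = |168 - 192| = 24

24


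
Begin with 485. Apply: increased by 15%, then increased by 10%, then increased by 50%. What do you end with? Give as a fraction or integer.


Start: 485
Step 1: increase by 15% => multiply by 115/100
  485 * 115/100 = 2231/4
Step 2: increase by 10% => multiply by 110/100
  2231/4 * 110/100 = 24541/40
Step 3: increase by 50% => multiply by 150/100
  24541/40 * 150/100 = 73623/80
Final value = 73623/80

73623/80


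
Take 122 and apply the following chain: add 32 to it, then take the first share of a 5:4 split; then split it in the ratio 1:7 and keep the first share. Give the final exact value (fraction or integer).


Start with 122.
Step 1: Add 32: 122+32=154; split 5:4 first = 154*5/9 = 770/9
Step 2: Split 1:7, first share = 770/9 * 1/8 = 385/36
Final result = 385/36

385/36


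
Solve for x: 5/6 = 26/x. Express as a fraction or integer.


Setting up: 5/6 = 26/x
Cross multiply: 5 * x = 6 * 26
5x = 156
x = 156/5
x = 156/5

156/5


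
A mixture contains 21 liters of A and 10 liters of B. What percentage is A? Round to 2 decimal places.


Volume of A = 21 L
Volume of B = 10 L
Total volume = 21 + 10 = 31 L
Percentage of A = (21/31) * 100
= 67.74%

67.74


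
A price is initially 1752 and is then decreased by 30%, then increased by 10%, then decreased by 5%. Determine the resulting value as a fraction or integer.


Start: 1752
Step 1: decrease by 30% => multiply by 70/100
  1752 * 70/100 = 6132/5
Step 2: increase by 10% => multiply by 110/100
  6132/5 * 110/100 = 33726/25
Step 3: decrease by 5% => multiply by 95/100
  33726/25 * 95/100 = 320397/250
Final value = 320397/250

320397/250


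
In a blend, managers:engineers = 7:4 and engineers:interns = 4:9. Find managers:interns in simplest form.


Given a:b = 7:4 and b:c = 4:9
Make b consistent. Multiply first ratio by 4: a:b = 28:16
Multiply second ratio by 4: b:c = 16:36
Now b = 16 in both, so a:b:c = 28:16:36
Therefore a:c = 28:36
Simplify by GCD: a:c = 7:9

7:9


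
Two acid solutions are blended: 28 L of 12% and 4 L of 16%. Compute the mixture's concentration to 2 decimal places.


Solute in mixture 1 = 12% of 28 L = 28*12/100 = 84/25 L
Solute in mixture 2 = 16% of 4 L = 4*16/100 = 16/25 L
Total solute = 84/25 + 16/25 = 4 L
Total volume = 28 + 4 = 32 L
Final concentration = 4/32 * 100 = 12.50%

12.50


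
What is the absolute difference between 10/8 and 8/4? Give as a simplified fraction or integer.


Simplify: 10/8 = 5/4 and 8/4 = 2
Find common denominator: LCD = 4
Convert: 5/4 and 8/4
Difference = |5 - 8|/4 = 3/4
Simplified = 3/4

3/4


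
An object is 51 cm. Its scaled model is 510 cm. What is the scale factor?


Original length = 51 cm
Scaled length = 510 cm
Scale factor = 510 / 51
= 10

10


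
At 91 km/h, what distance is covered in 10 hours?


Using distance = speed * time
Speed = 91 km/h
Time = 10 hours
Distance = 91 * 10
= 910 km

910


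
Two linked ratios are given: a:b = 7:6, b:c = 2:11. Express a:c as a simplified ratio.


Given a:b = 7:6 and b:c = 2:11
Make b consistent. Multiply first ratio by 2: a:b = 14:12
Multiply second ratio by 6: b:c = 12:66
Now b = 12 in both, so a:b:c = 14:12:66
Therefore a:c = 14:66
Simplify by GCD: a:c = 7:33

7:33


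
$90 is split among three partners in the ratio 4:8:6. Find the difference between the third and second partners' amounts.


Total parts = 4 + 8 + 6 = 18
Value per part = 90 / 18 = 5
Shares: 4*5=20, 8*5=40, 6*5=30
Third share = 30, second share = 40
Difference = |30 - 40| = 10

10


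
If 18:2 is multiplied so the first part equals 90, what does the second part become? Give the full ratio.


Original ratio: 18:2
First term target: 90
Scale factor = 90 / 18 = 5
Multiply second term: 2 * 5 = 10
Equivalent ratio = 90:10

90:10


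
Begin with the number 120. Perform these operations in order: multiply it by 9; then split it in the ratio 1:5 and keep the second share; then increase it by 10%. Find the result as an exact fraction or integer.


Start with 120.
Step 1: Multiply by 9: 120 * 9 = 1080
Step 2: Split 1:5, second share = 1080 * 5/6 = 900
Step 3: Increase by 10%: 900 * 110/100 = 990
Final result = 990

990


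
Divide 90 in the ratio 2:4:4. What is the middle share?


Ratio = 2:4:4
Total parts = 2 + 4 + 4 = 10
Value per part = 90 / 10 = 9
First share = 2 * 9 = 18
Middle share = 4 * 9 = 36
Third share = 4 * 9 = 36

36


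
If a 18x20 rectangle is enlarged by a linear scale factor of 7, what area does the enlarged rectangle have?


Original dimensions: 18 x 20
Enlargement factor = 7
New width = 18 * 7 = 126
New height = 20 * 7 = 140
New area = 126 * 140 = 17640

17640


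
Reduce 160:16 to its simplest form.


Find GCD(160, 16)
GCD = 16
Divide both by 16: 160/16 = 10, 16/16 = 1
Simplified ratio = 10:1

10:1


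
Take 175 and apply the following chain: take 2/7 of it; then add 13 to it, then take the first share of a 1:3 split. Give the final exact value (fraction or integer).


Start with 175.
Step 1: Take 2/7: 175 * 2/7 = 50
Step 2: Add 13: 50+13=63; split 1:3 first = 63*1/4 = 63/4
Final result = 63/4

63/4


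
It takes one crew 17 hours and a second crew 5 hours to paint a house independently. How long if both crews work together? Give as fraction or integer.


Rate of A = 1/17 job per hour
Rate of B = 1/5 job per hour
Combined rate = 1/17 + 1/5
Find common denominator: (5 + 17)/(17*5) = 22/85
Combined rate = 22/85 job per hour
Time together = 1 / (22/85) = 85/22 hours

85/22
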